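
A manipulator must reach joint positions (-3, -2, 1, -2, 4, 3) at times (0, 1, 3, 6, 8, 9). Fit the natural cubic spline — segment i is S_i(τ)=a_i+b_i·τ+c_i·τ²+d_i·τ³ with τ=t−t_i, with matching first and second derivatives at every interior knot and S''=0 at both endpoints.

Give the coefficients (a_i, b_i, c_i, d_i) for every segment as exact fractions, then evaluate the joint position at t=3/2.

Δ: Δ0=1, Δ1=3/2, Δ2=-1, Δ3=3, Δ4=-1
row 1: diag=6, rhs=3; c'=1/3, d'=1/2
row 2: denom=10−2·1/3=28/3; d'=(-15−2·1/2)/(28/3)=-12/7
row 3: denom=10−3·9/28=253/28; d'=(24−3·-12/7)/(253/28)=816/253
row 4: denom=6−2·56/253=1406/253; d'=(-24−2·816/253)/(1406/253)=-3852/703
back: M4=-3852/703
back: M3=816/253−56/253·-3852/703=3120/703
back: M2=-12/7−9/28·3120/703=-2208/703
back: M1=1/2−1/3·-2208/703=2175/1406
M: M0=0, M1=2175/1406, M2=-2208/703, M3=3120/703, M4=-3852/703, M5=0
seg 0: a=-3, c=M0/2=0, d=(M1−M0)/(6·1)=725/2812, b=Δ0−h0·(2M0+M1)/6=2087/2812
seg 1: a=-2, c=M1/2=2175/2812, d=(M2−M1)/(6·2)=-2197/5624, b=Δ1−h1·(2M1+M2)/6=2131/1406
seg 2: a=1, c=M2/2=-1104/703, d=(M3−M2)/(6·3)=8/19, b=Δ2−h2·(2M2+M3)/6=-55/703
seg 3: a=-2, c=M3/2=1560/703, d=(M4−M3)/(6·2)=-581/703, b=Δ3−h3·(2M3+M4)/6=1313/703
seg 4: a=4, c=M4/2=-1926/703, d=(M5−M4)/(6·1)=642/703, b=Δ4−h4·(2M4+M5)/6=581/703
t_q=3/2 → seg 1, τ=1/2; S=-2+2131/1406·τ+2175/2812·τ²+-2197/5624·τ³=-49385/44992

  seg 0: a=-3 b=2087/2812 c=0 d=725/2812
  seg 1: a=-2 b=2131/1406 c=2175/2812 d=-2197/5624
  seg 2: a=1 b=-55/703 c=-1104/703 d=8/19
  seg 3: a=-2 b=1313/703 c=1560/703 d=-581/703
  seg 4: a=4 b=581/703 c=-1926/703 d=642/703
S(3/2) = -49385/44992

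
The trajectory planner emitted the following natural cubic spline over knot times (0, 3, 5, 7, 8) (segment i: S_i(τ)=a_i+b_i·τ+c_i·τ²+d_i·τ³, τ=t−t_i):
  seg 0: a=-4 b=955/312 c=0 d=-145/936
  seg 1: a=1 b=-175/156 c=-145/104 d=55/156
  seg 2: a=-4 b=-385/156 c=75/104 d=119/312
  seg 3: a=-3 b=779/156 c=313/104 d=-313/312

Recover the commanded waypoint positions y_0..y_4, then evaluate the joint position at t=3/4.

y_0=-4 y_1=1 y_2=-4 y_3=-3 y_4=4
S(3/4) = -11779/6656

y_0 = S_0(0) = a_0 = -4
y_1 = S_1(0) = a_1 = 1
y_2 = S_2(0) = a_2 = -4
y_3 = S_3(0) = a_3 = -3
y_4 = S_3(1) = 4
t_q=3/4 is in segment 0 (τ=3/4); S_0(τ)=-11779/6656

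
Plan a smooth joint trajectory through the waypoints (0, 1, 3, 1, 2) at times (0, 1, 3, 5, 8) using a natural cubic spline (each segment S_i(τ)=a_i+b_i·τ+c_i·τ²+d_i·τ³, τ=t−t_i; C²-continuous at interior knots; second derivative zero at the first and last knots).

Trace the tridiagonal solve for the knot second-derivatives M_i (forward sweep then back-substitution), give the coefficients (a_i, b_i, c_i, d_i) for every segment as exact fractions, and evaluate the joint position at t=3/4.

Δ: Δ0=1, Δ1=1, Δ2=-1, Δ3=1/3
row 1: diag=6, rhs=0; c'=1/3, d'=0
row 2: denom=8−2·1/3=22/3; d'=(-12−2·0)/(22/3)=-18/11
row 3: denom=10−2·3/11=104/11; d'=(8−2·-18/11)/(104/11)=31/26
back: M3=31/26
back: M2=-18/11−3/11·31/26=-51/26
back: M1=0−1/3·-51/26=17/26
M: M0=0, M1=17/26, M2=-51/26, M3=31/26, M4=0
seg 0: a=0, c=M0/2=0, d=(M1−M0)/(6·1)=17/156, b=Δ0−h0·(2M0+M1)/6=139/156
seg 1: a=1, c=M1/2=17/52, d=(M2−M1)/(6·2)=-17/78, b=Δ1−h1·(2M1+M2)/6=95/78
seg 2: a=3, c=M2/2=-51/52, d=(M3−M2)/(6·2)=41/156, b=Δ2−h2·(2M2+M3)/6=-7/78
seg 3: a=1, c=M3/2=31/52, d=(M4−M3)/(6·3)=-31/468, b=Δ3−h3·(2M3+M4)/6=-67/78
t_q=3/4 → seg 0, τ=3/4; S=0+139/156·τ+0·τ²+17/156·τ³=2377/3328

  seg 0: a=0 b=139/156 c=0 d=17/156
  seg 1: a=1 b=95/78 c=17/52 d=-17/78
  seg 2: a=3 b=-7/78 c=-51/52 d=41/156
  seg 3: a=1 b=-67/78 c=31/52 d=-31/468
S(3/4) = 2377/3328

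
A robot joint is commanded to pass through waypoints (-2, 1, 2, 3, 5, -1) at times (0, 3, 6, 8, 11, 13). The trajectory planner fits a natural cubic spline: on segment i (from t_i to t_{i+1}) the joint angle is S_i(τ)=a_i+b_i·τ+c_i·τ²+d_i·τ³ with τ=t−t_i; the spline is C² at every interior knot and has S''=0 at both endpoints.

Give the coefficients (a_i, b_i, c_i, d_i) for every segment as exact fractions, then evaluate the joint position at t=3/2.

Δ: Δ0=1, Δ1=1/3, Δ2=1/2, Δ3=2/3, Δ4=-3
row 1: diag=12, rhs=-4; c'=1/4, d'=-1/3
row 2: denom=10−3·1/4=37/4; d'=(1−3·-1/3)/(37/4)=8/37
row 3: denom=10−2·8/37=354/37; d'=(1−2·8/37)/(354/37)=7/118
row 4: denom=10−3·37/118=1069/118; d'=(-22−3·7/118)/(1069/118)=-2617/1069
back: M4=-2617/1069
back: M3=7/118−37/118·-2617/1069=884/1069
back: M2=8/37−8/37·884/1069=40/1069
back: M1=-1/3−1/4·40/1069=-1099/3207
M: M0=0, M1=-1099/3207, M2=40/1069, M3=884/1069, M4=-2617/1069, M5=0
seg 0: a=-2, c=M0/2=0, d=(M1−M0)/(6·3)=-1099/57726, b=Δ0−h0·(2M0+M1)/6=7513/6414
seg 1: a=1, c=M1/2=-1099/6414, d=(M2−M1)/(6·3)=1219/57726, b=Δ1−h1·(2M1+M2)/6=2108/3207
seg 2: a=2, c=M2/2=20/1069, d=(M3−M2)/(6·2)=211/3207, b=Δ2−h2·(2M2+M3)/6=1279/6414
seg 3: a=3, c=M3/2=442/1069, d=(M4−M3)/(6·3)=-389/2138, b=Δ3−h3·(2M3+M4)/6=6823/6414
seg 4: a=5, c=M4/2=-2617/2138, d=(M5−M4)/(6·2)=2617/12828, b=Δ4−h4·(2M4+M5)/6=-4387/3207
t_q=3/2 → seg 0, τ=3/2; S=-2+7513/6414·τ+0·τ²+-1099/57726·τ³=-5255/17104

  seg 0: a=-2 b=7513/6414 c=0 d=-1099/57726
  seg 1: a=1 b=2108/3207 c=-1099/6414 d=1219/57726
  seg 2: a=2 b=1279/6414 c=20/1069 d=211/3207
  seg 3: a=3 b=6823/6414 c=442/1069 d=-389/2138
  seg 4: a=5 b=-4387/3207 c=-2617/2138 d=2617/12828
S(3/2) = -5255/17104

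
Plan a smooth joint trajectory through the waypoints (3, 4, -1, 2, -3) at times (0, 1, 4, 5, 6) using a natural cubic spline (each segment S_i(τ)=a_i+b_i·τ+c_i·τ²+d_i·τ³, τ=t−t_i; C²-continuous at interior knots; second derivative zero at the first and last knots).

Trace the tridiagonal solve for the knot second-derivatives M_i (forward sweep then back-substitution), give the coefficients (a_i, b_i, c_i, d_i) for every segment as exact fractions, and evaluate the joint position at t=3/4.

  seg 0: a=3 b=281/159 c=0 d=-122/159
  seg 1: a=4 b=-85/159 c=-122/53 d=34/53
  seg 2: a=-1 b=473/159 c=184/53 d=-548/159
  seg 3: a=2 b=-67/159 c=-364/53 d=364/159
S(3/4) = 6787/1696

Δ: Δ0=1, Δ1=-5/3, Δ2=3, Δ3=-5
row 1: diag=8, rhs=-16; c'=3/8, d'=-2
row 2: denom=8−3·3/8=55/8; d'=(28−3·-2)/(55/8)=272/55
row 3: denom=4−1·8/55=212/55; d'=(-48−1·272/55)/(212/55)=-728/53
back: M3=-728/53
back: M2=272/55−8/55·-728/53=368/53
back: M1=-2−3/8·368/53=-244/53
M: M0=0, M1=-244/53, M2=368/53, M3=-728/53, M4=0
seg 0: a=3, c=M0/2=0, d=(M1−M0)/(6·1)=-122/159, b=Δ0−h0·(2M0+M1)/6=281/159
seg 1: a=4, c=M1/2=-122/53, d=(M2−M1)/(6·3)=34/53, b=Δ1−h1·(2M1+M2)/6=-85/159
seg 2: a=-1, c=M2/2=184/53, d=(M3−M2)/(6·1)=-548/159, b=Δ2−h2·(2M2+M3)/6=473/159
seg 3: a=2, c=M3/2=-364/53, d=(M4−M3)/(6·1)=364/159, b=Δ3−h3·(2M3+M4)/6=-67/159
t_q=3/4 → seg 0, τ=3/4; S=3+281/159·τ+0·τ²+-122/159·τ³=6787/1696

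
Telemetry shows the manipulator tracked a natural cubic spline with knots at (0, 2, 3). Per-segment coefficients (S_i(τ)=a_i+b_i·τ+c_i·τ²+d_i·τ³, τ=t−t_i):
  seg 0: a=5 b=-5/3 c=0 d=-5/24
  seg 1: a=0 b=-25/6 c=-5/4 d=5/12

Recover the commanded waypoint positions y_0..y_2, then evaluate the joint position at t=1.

y_0 = S_0(0) = a_0 = 5
y_1 = S_1(0) = a_1 = 0
y_2 = S_1(1) = -5
t_q=1 is in segment 0 (τ=1); S_0(τ)=25/8

y_0=5 y_1=0 y_2=-5
S(1) = 25/8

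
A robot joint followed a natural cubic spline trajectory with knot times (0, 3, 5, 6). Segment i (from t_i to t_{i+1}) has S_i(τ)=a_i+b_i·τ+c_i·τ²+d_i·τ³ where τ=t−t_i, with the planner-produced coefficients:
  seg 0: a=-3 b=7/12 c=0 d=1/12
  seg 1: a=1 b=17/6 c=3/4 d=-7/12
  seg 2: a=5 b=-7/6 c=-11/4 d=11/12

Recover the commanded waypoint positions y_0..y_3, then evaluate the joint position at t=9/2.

y_0=-3 y_1=1 y_2=5 y_3=2
S(9/2) = 159/32

y_0 = S_0(0) = a_0 = -3
y_1 = S_1(0) = a_1 = 1
y_2 = S_2(0) = a_2 = 5
y_3 = S_2(1) = 2
t_q=9/2 is in segment 1 (τ=3/2); S_1(τ)=159/32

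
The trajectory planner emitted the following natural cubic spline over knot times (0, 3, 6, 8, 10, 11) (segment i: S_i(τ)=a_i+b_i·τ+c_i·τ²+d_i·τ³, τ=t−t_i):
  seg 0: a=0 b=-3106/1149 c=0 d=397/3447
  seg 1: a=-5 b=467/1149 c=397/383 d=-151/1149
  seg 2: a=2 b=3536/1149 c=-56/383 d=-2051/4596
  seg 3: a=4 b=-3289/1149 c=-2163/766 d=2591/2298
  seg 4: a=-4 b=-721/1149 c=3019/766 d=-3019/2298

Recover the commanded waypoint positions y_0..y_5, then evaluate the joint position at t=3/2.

y_0 = S_0(0) = a_0 = 0
y_1 = S_1(0) = a_1 = -5
y_2 = S_2(0) = a_2 = 2
y_3 = S_3(0) = a_3 = 4
y_4 = S_4(0) = a_4 = -4
y_5 = S_4(1) = -2
t_q=3/2 is in segment 0 (τ=3/2); S_0(τ)=-11233/3064

y_0=0 y_1=-5 y_2=2 y_3=4 y_4=-4 y_5=-2
S(3/2) = -11233/3064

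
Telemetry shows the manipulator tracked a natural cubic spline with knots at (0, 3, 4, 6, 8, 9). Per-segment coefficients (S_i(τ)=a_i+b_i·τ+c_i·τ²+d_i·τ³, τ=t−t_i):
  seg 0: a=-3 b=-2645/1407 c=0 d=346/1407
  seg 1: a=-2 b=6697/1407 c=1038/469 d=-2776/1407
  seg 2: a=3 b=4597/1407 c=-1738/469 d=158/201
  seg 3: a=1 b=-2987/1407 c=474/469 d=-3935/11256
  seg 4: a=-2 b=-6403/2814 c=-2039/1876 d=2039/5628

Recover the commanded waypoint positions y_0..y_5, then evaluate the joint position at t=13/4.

y_0 = S_0(0) = a_0 = -3
y_1 = S_1(0) = a_1 = -2
y_2 = S_2(0) = a_2 = 3
y_3 = S_3(0) = a_3 = 1
y_4 = S_4(0) = a_4 = -2
y_5 = S_4(1) = -5
t_q=13/4 is in segment 1 (τ=1/4); S_1(τ)=-659/938

y_0=-3 y_1=-2 y_2=3 y_3=1 y_4=-2 y_5=-5
S(13/4) = -659/938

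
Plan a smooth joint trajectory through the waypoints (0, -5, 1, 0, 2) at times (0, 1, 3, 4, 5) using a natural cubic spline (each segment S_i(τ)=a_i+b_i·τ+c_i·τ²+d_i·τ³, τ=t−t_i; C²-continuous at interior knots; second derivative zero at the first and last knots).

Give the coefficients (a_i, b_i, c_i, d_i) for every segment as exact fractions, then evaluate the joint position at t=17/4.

Δ: Δ0=-5, Δ1=3, Δ2=-1, Δ3=2
row 1: diag=6, rhs=48; c'=1/3, d'=8
row 2: denom=6−2·1/3=16/3; d'=(-24−2·8)/(16/3)=-15/2
row 3: denom=4−1·3/16=61/16; d'=(18−1·-15/2)/(61/16)=408/61
back: M3=408/61
back: M2=-15/2−3/16·408/61=-534/61
back: M1=8−1/3·-534/61=666/61
M: M0=0, M1=666/61, M2=-534/61, M3=408/61, M4=0
seg 0: a=0, c=M0/2=0, d=(M1−M0)/(6·1)=111/61, b=Δ0−h0·(2M0+M1)/6=-416/61
seg 1: a=-5, c=M1/2=333/61, d=(M2−M1)/(6·2)=-100/61, b=Δ1−h1·(2M1+M2)/6=-83/61
seg 2: a=1, c=M2/2=-267/61, d=(M3−M2)/(6·1)=157/61, b=Δ2−h2·(2M2+M3)/6=49/61
seg 3: a=0, c=M3/2=204/61, d=(M4−M3)/(6·1)=-68/61, b=Δ3−h3·(2M3+M4)/6=-14/61
t_q=17/4 → seg 3, τ=1/4; S=0+-14/61·τ+204/61·τ²+-68/61·τ³=131/976

  seg 0: a=0 b=-416/61 c=0 d=111/61
  seg 1: a=-5 b=-83/61 c=333/61 d=-100/61
  seg 2: a=1 b=49/61 c=-267/61 d=157/61
  seg 3: a=0 b=-14/61 c=204/61 d=-68/61
S(17/4) = 131/976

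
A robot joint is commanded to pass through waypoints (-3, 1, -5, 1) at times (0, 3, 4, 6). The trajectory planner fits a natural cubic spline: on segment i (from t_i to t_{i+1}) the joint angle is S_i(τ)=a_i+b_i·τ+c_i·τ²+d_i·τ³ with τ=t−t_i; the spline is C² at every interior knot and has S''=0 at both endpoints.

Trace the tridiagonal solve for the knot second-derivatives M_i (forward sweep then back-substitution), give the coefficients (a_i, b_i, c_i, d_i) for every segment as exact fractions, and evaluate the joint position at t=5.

Δ: Δ0=4/3, Δ1=-6, Δ2=3
row 1: diag=8, rhs=-44; c'=1/8, d'=-11/2
row 2: denom=6−1·1/8=47/8; d'=(54−1·-11/2)/(47/8)=476/47
back: M2=476/47
back: M1=-11/2−1/8·476/47=-318/47
M: M0=0, M1=-318/47, M2=476/47, M3=0
seg 0: a=-3, c=M0/2=0, d=(M1−M0)/(6·3)=-53/141, b=Δ0−h0·(2M0+M1)/6=665/141
seg 1: a=1, c=M1/2=-159/47, d=(M2−M1)/(6·1)=397/141, b=Δ1−h1·(2M1+M2)/6=-766/141
seg 2: a=-5, c=M2/2=238/47, d=(M3−M2)/(6·2)=-119/141, b=Δ2−h2·(2M2+M3)/6=-529/141
t_q=5 → seg 2, τ=1; S=-5+-529/141·τ+238/47·τ²+-119/141·τ³=-213/47

  seg 0: a=-3 b=665/141 c=0 d=-53/141
  seg 1: a=1 b=-766/141 c=-159/47 d=397/141
  seg 2: a=-5 b=-529/141 c=238/47 d=-119/141
S(5) = -213/47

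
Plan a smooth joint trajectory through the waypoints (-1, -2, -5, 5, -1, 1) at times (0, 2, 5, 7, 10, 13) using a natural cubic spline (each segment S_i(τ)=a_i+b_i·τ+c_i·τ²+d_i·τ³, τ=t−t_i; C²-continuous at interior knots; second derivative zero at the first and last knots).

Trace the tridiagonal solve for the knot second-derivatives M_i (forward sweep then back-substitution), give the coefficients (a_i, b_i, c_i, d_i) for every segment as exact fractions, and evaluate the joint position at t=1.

Δ: Δ0=-1/2, Δ1=-1, Δ2=5, Δ3=-2, Δ4=2/3
row 1: diag=10, rhs=-3; c'=3/10, d'=-3/10
row 2: denom=10−3·3/10=91/10; d'=(36−3·-3/10)/(91/10)=369/91
row 3: denom=10−2·20/91=870/91; d'=(-42−2·369/91)/(870/91)=-152/29
row 4: denom=12−3·91/290=3207/290; d'=(16−3·-152/29)/(3207/290)=9200/3207
back: M4=9200/3207
back: M3=-152/29−91/290·9200/3207=-19696/3207
back: M2=369/91−20/91·-19696/3207=17333/3207
back: M1=-3/10−3/10·17333/3207=-2054/1069
M: M0=0, M1=-2054/1069, M2=17333/3207, M3=-19696/3207, M4=9200/3207, M5=0
seg 0: a=-1, c=M0/2=0, d=(M1−M0)/(6·2)=-1027/6414, b=Δ0−h0·(2M0+M1)/6=901/6414
seg 1: a=-2, c=M1/2=-1027/1069, d=(M2−M1)/(6·3)=23495/57726, b=Δ1−h1·(2M1+M2)/6=-11423/6414
seg 2: a=-5, c=M2/2=17333/6414, d=(M3−M2)/(6·2)=-12343/12828, b=Δ2−h2·(2M2+M3)/6=11045/3207
seg 3: a=5, c=M3/2=-9848/3207, d=(M4−M3)/(6·3)=4816/9621, b=Δ3−h3·(2M3+M4)/6=2894/1069
seg 4: a=-1, c=M4/2=4600/3207, d=(M5−M4)/(6·3)=-4600/28863, b=Δ4−h4·(2M4+M5)/6=-2354/1069
t_q=1 → seg 0, τ=1; S=-1+901/6414·τ+0·τ²+-1027/6414·τ³=-1090/1069

  seg 0: a=-1 b=901/6414 c=0 d=-1027/6414
  seg 1: a=-2 b=-11423/6414 c=-1027/1069 d=23495/57726
  seg 2: a=-5 b=11045/3207 c=17333/6414 d=-12343/12828
  seg 3: a=5 b=2894/1069 c=-9848/3207 d=4816/9621
  seg 4: a=-1 b=-2354/1069 c=4600/3207 d=-4600/28863
S(1) = -1090/1069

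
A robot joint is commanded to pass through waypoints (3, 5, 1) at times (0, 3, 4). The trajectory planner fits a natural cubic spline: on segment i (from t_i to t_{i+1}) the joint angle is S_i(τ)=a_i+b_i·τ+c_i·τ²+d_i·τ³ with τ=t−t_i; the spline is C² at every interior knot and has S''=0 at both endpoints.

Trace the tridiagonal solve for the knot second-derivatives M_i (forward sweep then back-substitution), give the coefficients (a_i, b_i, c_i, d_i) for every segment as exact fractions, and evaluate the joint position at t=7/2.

Δ: Δ0=2/3, Δ1=-4
row 1: diag=8, rhs=-28; c'=1/8, d'=-7/2
back: M1=-7/2
M: M0=0, M1=-7/2, M2=0
seg 0: a=3, c=M0/2=0, d=(M1−M0)/(6·3)=-7/36, b=Δ0−h0·(2M0+M1)/6=29/12
seg 1: a=5, c=M1/2=-7/4, d=(M2−M1)/(6·1)=7/12, b=Δ1−h1·(2M1+M2)/6=-17/6
t_q=7/2 → seg 1, τ=1/2; S=5+-17/6·τ+-7/4·τ²+7/12·τ³=103/32

  seg 0: a=3 b=29/12 c=0 d=-7/36
  seg 1: a=5 b=-17/6 c=-7/4 d=7/12
S(7/2) = 103/32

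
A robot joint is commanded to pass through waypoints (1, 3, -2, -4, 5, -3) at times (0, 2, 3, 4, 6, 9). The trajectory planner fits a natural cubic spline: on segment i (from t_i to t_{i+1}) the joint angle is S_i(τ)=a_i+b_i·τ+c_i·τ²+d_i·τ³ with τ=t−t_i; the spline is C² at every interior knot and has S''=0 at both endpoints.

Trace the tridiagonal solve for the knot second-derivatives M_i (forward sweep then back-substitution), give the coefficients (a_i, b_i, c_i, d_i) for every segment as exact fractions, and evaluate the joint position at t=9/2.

  seg 0: a=1 b=2980/921 c=0 d=-2059/3684
  seg 1: a=3 b=-3197/921 c=-2059/614 d=3361/1842
  seg 2: a=-2 b=-8665/1842 c=651/307 d=1075/1842
  seg 3: a=-4 b=1186/921 c=2377/614 d=-8345/7368
  seg 4: a=5 b=5861/1842 c=-3591/1228 d=399/1228
S(9/2) = -49707/19648

Δ: Δ0=1, Δ1=-5, Δ2=-2, Δ3=9/2, Δ4=-8/3
row 1: diag=6, rhs=-36; c'=1/6, d'=-6
row 2: denom=4−1·1/6=23/6; d'=(18−1·-6)/(23/6)=144/23
row 3: denom=6−1·6/23=132/23; d'=(39−1·144/23)/(132/23)=251/44
row 4: denom=10−2·23/66=307/33; d'=(-43−2·251/44)/(307/33)=-3591/614
back: M4=-3591/614
back: M3=251/44−23/66·-3591/614=2377/307
back: M2=144/23−6/23·2377/307=1302/307
back: M1=-6−1/6·1302/307=-2059/307
M: M0=0, M1=-2059/307, M2=1302/307, M3=2377/307, M4=-3591/614, M5=0
seg 0: a=1, c=M0/2=0, d=(M1−M0)/(6·2)=-2059/3684, b=Δ0−h0·(2M0+M1)/6=2980/921
seg 1: a=3, c=M1/2=-2059/614, d=(M2−M1)/(6·1)=3361/1842, b=Δ1−h1·(2M1+M2)/6=-3197/921
seg 2: a=-2, c=M2/2=651/307, d=(M3−M2)/(6·1)=1075/1842, b=Δ2−h2·(2M2+M3)/6=-8665/1842
seg 3: a=-4, c=M3/2=2377/614, d=(M4−M3)/(6·2)=-8345/7368, b=Δ3−h3·(2M3+M4)/6=1186/921
seg 4: a=5, c=M4/2=-3591/1228, d=(M5−M4)/(6·3)=399/1228, b=Δ4−h4·(2M4+M5)/6=5861/1842
t_q=9/2 → seg 3, τ=1/2; S=-4+1186/921·τ+2377/614·τ²+-8345/7368·τ³=-49707/19648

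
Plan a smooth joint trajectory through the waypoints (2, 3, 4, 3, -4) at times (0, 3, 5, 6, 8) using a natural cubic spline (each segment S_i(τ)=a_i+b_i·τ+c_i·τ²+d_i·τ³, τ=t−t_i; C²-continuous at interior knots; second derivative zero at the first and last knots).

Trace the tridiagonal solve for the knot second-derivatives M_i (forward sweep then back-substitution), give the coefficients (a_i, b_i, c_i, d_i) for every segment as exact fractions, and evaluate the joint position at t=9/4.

Δ: Δ0=1/3, Δ1=1/2, Δ2=-1, Δ3=-7/2
row 1: diag=10, rhs=1; c'=1/5, d'=1/10
row 2: denom=6−2·1/5=28/5; d'=(-9−2·1/10)/(28/5)=-23/14
row 3: denom=6−1·5/28=163/28; d'=(-15−1·-23/14)/(163/28)=-374/163
back: M3=-374/163
back: M2=-23/14−5/28·-374/163=-201/163
back: M1=1/10−1/5·-201/163=113/326
M: M0=0, M1=113/326, M2=-201/163, M3=-374/163, M4=0
seg 0: a=2, c=M0/2=0, d=(M1−M0)/(6·3)=113/5868, b=Δ0−h0·(2M0+M1)/6=313/1956
seg 1: a=3, c=M1/2=113/652, d=(M2−M1)/(6·2)=-515/3912, b=Δ1−h1·(2M1+M2)/6=665/978
seg 2: a=4, c=M2/2=-201/326, d=(M3−M2)/(6·1)=-173/978, b=Δ2−h2·(2M2+M3)/6=-101/489
seg 3: a=3, c=M3/2=-187/163, d=(M4−M3)/(6·2)=187/978, b=Δ3−h3·(2M3+M4)/6=-1927/978
t_q=9/4 → seg 0, τ=9/4; S=2+313/1956·τ+0·τ²+113/5868·τ³=107633/41728

  seg 0: a=2 b=313/1956 c=0 d=113/5868
  seg 1: a=3 b=665/978 c=113/652 d=-515/3912
  seg 2: a=4 b=-101/489 c=-201/326 d=-173/978
  seg 3: a=3 b=-1927/978 c=-187/163 d=187/978
S(9/4) = 107633/41728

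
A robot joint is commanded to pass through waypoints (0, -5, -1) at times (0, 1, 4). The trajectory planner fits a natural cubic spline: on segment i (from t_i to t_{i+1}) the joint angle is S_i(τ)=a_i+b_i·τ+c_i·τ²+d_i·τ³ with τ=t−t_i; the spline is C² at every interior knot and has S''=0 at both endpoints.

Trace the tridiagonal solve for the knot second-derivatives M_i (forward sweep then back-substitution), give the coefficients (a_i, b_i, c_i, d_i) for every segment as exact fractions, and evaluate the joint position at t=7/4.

  seg 0: a=0 b=-139/24 c=0 d=19/24
  seg 1: a=-5 b=-41/12 c=19/8 d=-19/72
S(7/4) = -3245/512

Δ: Δ0=-5, Δ1=4/3
row 1: diag=8, rhs=38; c'=3/8, d'=19/4
back: M1=19/4
M: M0=0, M1=19/4, M2=0
seg 0: a=0, c=M0/2=0, d=(M1−M0)/(6·1)=19/24, b=Δ0−h0·(2M0+M1)/6=-139/24
seg 1: a=-5, c=M1/2=19/8, d=(M2−M1)/(6·3)=-19/72, b=Δ1−h1·(2M1+M2)/6=-41/12
t_q=7/4 → seg 1, τ=3/4; S=-5+-41/12·τ+19/8·τ²+-19/72·τ³=-3245/512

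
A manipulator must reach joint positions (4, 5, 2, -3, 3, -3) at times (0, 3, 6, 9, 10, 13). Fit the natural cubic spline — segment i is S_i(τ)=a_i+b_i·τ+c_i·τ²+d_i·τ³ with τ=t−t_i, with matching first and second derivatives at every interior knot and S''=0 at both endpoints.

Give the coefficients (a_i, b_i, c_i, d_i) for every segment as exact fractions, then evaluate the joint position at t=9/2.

Δ: Δ0=1/3, Δ1=-1, Δ2=-5/3, Δ3=6, Δ4=-2
row 1: diag=12, rhs=-8; c'=1/4, d'=-2/3
row 2: denom=12−3·1/4=45/4; d'=(-4−3·-2/3)/(45/4)=-8/45
row 3: denom=8−3·4/15=36/5; d'=(46−3·-8/45)/(36/5)=349/54
row 4: denom=8−1·5/36=283/36; d'=(-48−1·349/54)/(283/36)=-5882/849
back: M4=-5882/849
back: M3=349/54−5/36·-5882/849=6304/849
back: M2=-8/45−4/15·6304/849=-1832/849
back: M1=-2/3−1/4·-1832/849=-36/283
M: M0=0, M1=-36/283, M2=-1832/849, M3=6304/849, M4=-5882/849, M5=0
seg 0: a=4, c=M0/2=0, d=(M1−M0)/(6·3)=-2/283, b=Δ0−h0·(2M0+M1)/6=337/849
seg 1: a=5, c=M1/2=-18/283, d=(M2−M1)/(6·3)=-862/7641, b=Δ1−h1·(2M1+M2)/6=175/849
seg 2: a=2, c=M2/2=-916/849, d=(M3−M2)/(6·3)=452/849, b=Δ2−h2·(2M2+M3)/6=-2735/849
seg 3: a=-3, c=M3/2=3152/849, d=(M4−M3)/(6·1)=-677/283, b=Δ3−h3·(2M3+M4)/6=3973/849
seg 4: a=3, c=M4/2=-2941/849, d=(M5−M4)/(6·3)=2941/7641, b=Δ4−h4·(2M4+M5)/6=4184/849
t_q=9/2 → seg 1, τ=3/2; S=5+175/849·τ+-18/283·τ²+-862/7641·τ³=5417/1132

  seg 0: a=4 b=337/849 c=0 d=-2/283
  seg 1: a=5 b=175/849 c=-18/283 d=-862/7641
  seg 2: a=2 b=-2735/849 c=-916/849 d=452/849
  seg 3: a=-3 b=3973/849 c=3152/849 d=-677/283
  seg 4: a=3 b=4184/849 c=-2941/849 d=2941/7641
S(9/2) = 5417/1132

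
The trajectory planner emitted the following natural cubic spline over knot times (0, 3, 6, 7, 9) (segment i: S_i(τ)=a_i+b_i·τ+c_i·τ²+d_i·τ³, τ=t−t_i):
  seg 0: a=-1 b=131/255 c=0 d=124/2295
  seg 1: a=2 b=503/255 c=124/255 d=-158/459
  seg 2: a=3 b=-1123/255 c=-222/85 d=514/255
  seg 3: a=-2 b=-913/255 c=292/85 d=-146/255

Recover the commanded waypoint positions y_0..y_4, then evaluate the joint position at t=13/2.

y_0 = S_0(0) = a_0 = -1
y_1 = S_1(0) = a_1 = 2
y_2 = S_2(0) = a_2 = 3
y_3 = S_3(0) = a_3 = -2
y_4 = S_3(2) = 0
t_q=13/2 is in segment 2 (τ=1/2); S_2(τ)=27/68

y_0=-1 y_1=2 y_2=3 y_3=-2 y_4=0
S(13/2) = 27/68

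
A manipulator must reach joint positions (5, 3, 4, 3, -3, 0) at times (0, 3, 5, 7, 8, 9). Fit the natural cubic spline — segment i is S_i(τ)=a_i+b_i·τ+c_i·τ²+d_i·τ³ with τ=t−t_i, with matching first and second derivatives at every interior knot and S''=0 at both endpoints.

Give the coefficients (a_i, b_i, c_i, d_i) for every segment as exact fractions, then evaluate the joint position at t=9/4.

  seg 0: a=5 b=-2119/2382 c=0 d=59/2382
  seg 1: a=3 b=-263/1191 c=177/794 d=655/9528
  seg 2: a=4 b=3563/2382 c=1009/1588 d=-7781/9528
  seg 3: a=3 b=-6863/1191 c=-1693/397 d=4796/1191
  seg 4: a=-3 b=-2633/1191 c=3103/397 d=-3103/1191
S(9/4) = 166705/50816

Δ: Δ0=-2/3, Δ1=1/2, Δ2=-1/2, Δ3=-6, Δ4=3
row 1: diag=10, rhs=7; c'=1/5, d'=7/10
row 2: denom=8−2·1/5=38/5; d'=(-6−2·7/10)/(38/5)=-37/38
row 3: denom=6−2·5/19=104/19; d'=(-33−2·-37/38)/(104/19)=-295/52
row 4: denom=4−1·19/104=397/104; d'=(54−1·-295/52)/(397/104)=6206/397
back: M4=6206/397
back: M3=-295/52−19/104·6206/397=-3386/397
back: M2=-37/38−5/19·-3386/397=1009/794
back: M1=7/10−1/5·1009/794=177/397
M: M0=0, M1=177/397, M2=1009/794, M3=-3386/397, M4=6206/397, M5=0
seg 0: a=5, c=M0/2=0, d=(M1−M0)/(6·3)=59/2382, b=Δ0−h0·(2M0+M1)/6=-2119/2382
seg 1: a=3, c=M1/2=177/794, d=(M2−M1)/(6·2)=655/9528, b=Δ1−h1·(2M1+M2)/6=-263/1191
seg 2: a=4, c=M2/2=1009/1588, d=(M3−M2)/(6·2)=-7781/9528, b=Δ2−h2·(2M2+M3)/6=3563/2382
seg 3: a=3, c=M3/2=-1693/397, d=(M4−M3)/(6·1)=4796/1191, b=Δ3−h3·(2M3+M4)/6=-6863/1191
seg 4: a=-3, c=M4/2=3103/397, d=(M5−M4)/(6·1)=-3103/1191, b=Δ4−h4·(2M4+M5)/6=-2633/1191
t_q=9/4 → seg 0, τ=9/4; S=5+-2119/2382·τ+0·τ²+59/2382·τ³=166705/50816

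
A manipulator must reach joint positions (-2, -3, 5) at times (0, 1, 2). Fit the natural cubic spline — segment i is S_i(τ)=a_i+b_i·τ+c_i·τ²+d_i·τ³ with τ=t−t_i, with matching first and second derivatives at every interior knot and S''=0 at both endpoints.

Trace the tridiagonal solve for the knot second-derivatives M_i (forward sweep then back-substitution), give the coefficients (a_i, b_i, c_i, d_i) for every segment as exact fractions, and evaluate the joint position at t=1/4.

  seg 0: a=-2 b=-13/4 c=0 d=9/4
  seg 1: a=-3 b=7/2 c=27/4 d=-9/4
S(1/4) = -711/256

Δ: Δ0=-1, Δ1=8
row 1: diag=4, rhs=54; c'=1/4, d'=27/2
back: M1=27/2
M: M0=0, M1=27/2, M2=0
seg 0: a=-2, c=M0/2=0, d=(M1−M0)/(6·1)=9/4, b=Δ0−h0·(2M0+M1)/6=-13/4
seg 1: a=-3, c=M1/2=27/4, d=(M2−M1)/(6·1)=-9/4, b=Δ1−h1·(2M1+M2)/6=7/2
t_q=1/4 → seg 0, τ=1/4; S=-2+-13/4·τ+0·τ²+9/4·τ³=-711/256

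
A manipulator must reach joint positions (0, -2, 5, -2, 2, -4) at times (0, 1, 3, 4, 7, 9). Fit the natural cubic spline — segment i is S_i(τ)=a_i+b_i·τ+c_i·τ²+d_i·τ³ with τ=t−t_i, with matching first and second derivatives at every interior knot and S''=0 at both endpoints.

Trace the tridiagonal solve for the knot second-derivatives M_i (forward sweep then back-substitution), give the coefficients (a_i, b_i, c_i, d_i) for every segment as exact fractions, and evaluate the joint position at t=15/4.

Δ: Δ0=-2, Δ1=7/2, Δ2=-7, Δ3=4/3, Δ4=-3
row 1: diag=6, rhs=33; c'=1/3, d'=11/2
row 2: denom=6−2·1/3=16/3; d'=(-63−2·11/2)/(16/3)=-111/8
row 3: denom=8−1·3/16=125/16; d'=(50−1·-111/8)/(125/16)=1022/125
row 4: denom=10−3·48/125=1106/125; d'=(-26−3·1022/125)/(1106/125)=-3158/553
back: M4=-3158/553
back: M3=1022/125−48/125·-3158/553=5734/553
back: M2=-111/8−3/16·5734/553=-8748/553
back: M1=11/2−1/3·-8748/553=11915/1106
M: M0=0, M1=11915/1106, M2=-8748/553, M3=5734/553, M4=-3158/553, M5=0
seg 0: a=0, c=M0/2=0, d=(M1−M0)/(6·1)=11915/6636, b=Δ0−h0·(2M0+M1)/6=-25187/6636
seg 1: a=-2, c=M1/2=11915/2212, d=(M2−M1)/(6·2)=-29411/13272, b=Δ1−h1·(2M1+M2)/6=5279/3318
seg 2: a=5, c=M2/2=-4374/553, d=(M3−M2)/(6·1)=7241/1659, b=Δ2−h2·(2M2+M3)/6=-5732/1659
seg 3: a=-2, c=M3/2=2867/553, d=(M4−M3)/(6·3)=-494/553, b=Δ3−h3·(2M3+M4)/6=-10253/1659
seg 4: a=2, c=M4/2=-1579/553, d=(M5−M4)/(6·2)=1579/3318, b=Δ4−h4·(2M4+M5)/6=1339/1659
t_q=15/4 → seg 2, τ=3/4; S=5+-5732/1659·τ+-4374/553·τ²+7241/1659·τ³=-7047/35392

  seg 0: a=0 b=-25187/6636 c=0 d=11915/6636
  seg 1: a=-2 b=5279/3318 c=11915/2212 d=-29411/13272
  seg 2: a=5 b=-5732/1659 c=-4374/553 d=7241/1659
  seg 3: a=-2 b=-10253/1659 c=2867/553 d=-494/553
  seg 4: a=2 b=1339/1659 c=-1579/553 d=1579/3318
S(15/4) = -7047/35392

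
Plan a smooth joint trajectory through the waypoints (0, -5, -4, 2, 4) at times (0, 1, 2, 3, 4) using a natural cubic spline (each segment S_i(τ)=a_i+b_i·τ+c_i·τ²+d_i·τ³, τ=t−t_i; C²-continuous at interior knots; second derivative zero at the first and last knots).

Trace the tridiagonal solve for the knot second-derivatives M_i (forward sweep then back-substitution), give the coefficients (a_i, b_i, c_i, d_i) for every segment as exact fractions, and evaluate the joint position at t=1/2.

Δ: Δ0=-5, Δ1=1, Δ2=6, Δ3=2
row 1: diag=4, rhs=36; c'=1/4, d'=9
row 2: denom=4−1·1/4=15/4; d'=(30−1·9)/(15/4)=28/5
row 3: denom=4−1·4/15=56/15; d'=(-24−1·28/5)/(56/15)=-111/14
back: M3=-111/14
back: M2=28/5−4/15·-111/14=54/7
back: M1=9−1/4·54/7=99/14
M: M0=0, M1=99/14, M2=54/7, M3=-111/14, M4=0
seg 0: a=0, c=M0/2=0, d=(M1−M0)/(6·1)=33/28, b=Δ0−h0·(2M0+M1)/6=-173/28
seg 1: a=-5, c=M1/2=99/28, d=(M2−M1)/(6·1)=3/28, b=Δ1−h1·(2M1+M2)/6=-37/14
seg 2: a=-4, c=M2/2=27/7, d=(M3−M2)/(6·1)=-73/28, b=Δ2−h2·(2M2+M3)/6=19/4
seg 3: a=2, c=M3/2=-111/28, d=(M4−M3)/(6·1)=37/28, b=Δ3−h3·(2M3+M4)/6=65/14
t_q=1/2 → seg 0, τ=1/2; S=0+-173/28·τ+0·τ²+33/28·τ³=-659/224

  seg 0: a=0 b=-173/28 c=0 d=33/28
  seg 1: a=-5 b=-37/14 c=99/28 d=3/28
  seg 2: a=-4 b=19/4 c=27/7 d=-73/28
  seg 3: a=2 b=65/14 c=-111/28 d=37/28
S(1/2) = -659/224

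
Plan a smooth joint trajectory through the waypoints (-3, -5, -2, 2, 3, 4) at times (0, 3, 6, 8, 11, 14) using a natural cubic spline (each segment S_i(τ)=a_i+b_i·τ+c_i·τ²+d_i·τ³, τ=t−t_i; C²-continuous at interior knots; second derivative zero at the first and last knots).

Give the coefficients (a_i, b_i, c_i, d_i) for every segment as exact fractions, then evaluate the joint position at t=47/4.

  seg 0: a=-3 b=-1309/1305 c=0 d=439/11745
  seg 1: a=-5 b=8/1305 c=439/1305 d=-4/2349
  seg 2: a=-2 b=2582/1305 c=419/1305 d=-9/58
  seg 3: a=2 b=1828/1305 c=-796/1305 d=199/2349
  seg 4: a=3 b=37/1305 c=199/1305 d=-199/11745
S(47/4) = 28767/9280

Δ: Δ0=-2/3, Δ1=1, Δ2=2, Δ3=1/3, Δ4=1/3
row 1: diag=12, rhs=10; c'=1/4, d'=5/6
row 2: denom=10−3·1/4=37/4; d'=(6−3·5/6)/(37/4)=14/37
row 3: denom=10−2·8/37=354/37; d'=(-10−2·14/37)/(354/37)=-199/177
row 4: denom=12−3·37/118=1305/118; d'=(0−3·-199/177)/(1305/118)=398/1305
back: M4=398/1305
back: M3=-199/177−37/118·398/1305=-1592/1305
back: M2=14/37−8/37·-1592/1305=838/1305
back: M1=5/6−1/4·838/1305=878/1305
M: M0=0, M1=878/1305, M2=838/1305, M3=-1592/1305, M4=398/1305, M5=0
seg 0: a=-3, c=M0/2=0, d=(M1−M0)/(6·3)=439/11745, b=Δ0−h0·(2M0+M1)/6=-1309/1305
seg 1: a=-5, c=M1/2=439/1305, d=(M2−M1)/(6·3)=-4/2349, b=Δ1−h1·(2M1+M2)/6=8/1305
seg 2: a=-2, c=M2/2=419/1305, d=(M3−M2)/(6·2)=-9/58, b=Δ2−h2·(2M2+M3)/6=2582/1305
seg 3: a=2, c=M3/2=-796/1305, d=(M4−M3)/(6·3)=199/2349, b=Δ3−h3·(2M3+M4)/6=1828/1305
seg 4: a=3, c=M4/2=199/1305, d=(M5−M4)/(6·3)=-199/11745, b=Δ4−h4·(2M4+M5)/6=37/1305
t_q=47/4 → seg 4, τ=3/4; S=3+37/1305·τ+199/1305·τ²+-199/11745·τ³=28767/9280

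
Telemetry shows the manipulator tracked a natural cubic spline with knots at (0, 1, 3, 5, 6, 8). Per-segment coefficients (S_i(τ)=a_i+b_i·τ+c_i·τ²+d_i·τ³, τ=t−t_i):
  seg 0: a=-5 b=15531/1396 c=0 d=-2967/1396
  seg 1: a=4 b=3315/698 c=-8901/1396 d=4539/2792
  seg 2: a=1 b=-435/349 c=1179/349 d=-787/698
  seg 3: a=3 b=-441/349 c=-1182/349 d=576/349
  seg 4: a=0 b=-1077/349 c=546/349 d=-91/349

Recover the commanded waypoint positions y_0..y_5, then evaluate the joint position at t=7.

y_0=-5 y_1=4 y_2=1 y_3=3 y_4=0 y_5=-2
S(7) = -622/349

y_0 = S_0(0) = a_0 = -5
y_1 = S_1(0) = a_1 = 4
y_2 = S_2(0) = a_2 = 1
y_3 = S_3(0) = a_3 = 3
y_4 = S_4(0) = a_4 = 0
y_5 = S_4(2) = -2
t_q=7 is in segment 4 (τ=1); S_4(τ)=-622/349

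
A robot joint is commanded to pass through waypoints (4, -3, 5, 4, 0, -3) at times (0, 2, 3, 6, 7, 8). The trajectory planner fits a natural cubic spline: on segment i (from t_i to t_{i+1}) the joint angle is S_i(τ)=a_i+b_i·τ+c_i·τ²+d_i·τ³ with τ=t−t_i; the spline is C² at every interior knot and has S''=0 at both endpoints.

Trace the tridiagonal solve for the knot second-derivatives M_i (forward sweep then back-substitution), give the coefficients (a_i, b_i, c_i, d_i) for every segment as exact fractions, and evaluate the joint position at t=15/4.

Δ: Δ0=-7/2, Δ1=8, Δ2=-1/3, Δ3=-4, Δ4=-3
row 1: diag=6, rhs=69; c'=1/6, d'=23/2
row 2: denom=8−1·1/6=47/6; d'=(-50−1·23/2)/(47/6)=-369/47
row 3: denom=8−3·18/47=322/47; d'=(-22−3·-369/47)/(322/47)=73/322
row 4: denom=4−1·47/322=1241/322; d'=(6−1·73/322)/(1241/322)=1859/1241
back: M4=1859/1241
back: M3=73/322−47/322·1859/1241=10/1241
back: M2=-369/47−18/47·10/1241=-9747/1241
back: M1=23/2−1/6·-9747/1241=15896/1241
M: M0=0, M1=15896/1241, M2=-9747/1241, M3=10/1241, M4=1859/1241, M5=0
seg 0: a=4, c=M0/2=0, d=(M1−M0)/(6·2)=3974/3723, b=Δ0−h0·(2M0+M1)/6=-57853/7446
seg 1: a=-3, c=M1/2=7948/1241, d=(M2−M1)/(6·1)=-25643/7446, b=Δ1−h1·(2M1+M2)/6=37523/7446
seg 2: a=5, c=M2/2=-9747/2482, d=(M3−M2)/(6·3)=9757/22338, b=Δ2−h2·(2M2+M3)/6=27985/3723
seg 3: a=4, c=M3/2=5/1241, d=(M4−M3)/(6·1)=1849/7446, b=Δ3−h3·(2M3+M4)/6=-31663/7446
seg 4: a=0, c=M4/2=1859/2482, d=(M5−M4)/(6·1)=-1859/7446, b=Δ4−h4·(2M4+M5)/6=-13028/3723
t_q=15/4 → seg 2, τ=3/4; S=5+27985/3723·τ+-9747/2482·τ²+9757/22338·τ³=1368139/158848

  seg 0: a=4 b=-57853/7446 c=0 d=3974/3723
  seg 1: a=-3 b=37523/7446 c=7948/1241 d=-25643/7446
  seg 2: a=5 b=27985/3723 c=-9747/2482 d=9757/22338
  seg 3: a=4 b=-31663/7446 c=5/1241 d=1849/7446
  seg 4: a=0 b=-13028/3723 c=1859/2482 d=-1859/7446
S(15/4) = 1368139/158848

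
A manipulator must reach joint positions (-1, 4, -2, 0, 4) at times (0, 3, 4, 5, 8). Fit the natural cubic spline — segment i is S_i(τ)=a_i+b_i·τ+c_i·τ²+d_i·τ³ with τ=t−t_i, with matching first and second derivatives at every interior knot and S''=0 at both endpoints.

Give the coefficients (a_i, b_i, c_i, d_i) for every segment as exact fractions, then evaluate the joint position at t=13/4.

Δ: Δ0=5/3, Δ1=-6, Δ2=2, Δ3=4/3
row 1: diag=8, rhs=-46; c'=1/8, d'=-23/4
row 2: denom=4−1·1/8=31/8; d'=(48−1·-23/4)/(31/8)=430/31
row 3: denom=8−1·8/31=240/31; d'=(-4−1·430/31)/(240/31)=-277/120
back: M3=-277/120
back: M2=430/31−8/31·-277/120=217/15
back: M1=-23/4−1/8·217/15=-907/120
M: M0=0, M1=-907/120, M2=217/15, M3=-277/120, M4=0
seg 0: a=-1, c=M0/2=0, d=(M1−M0)/(6·3)=-907/2160, b=Δ0−h0·(2M0+M1)/6=1307/240
seg 1: a=4, c=M1/2=-907/240, d=(M2−M1)/(6·1)=881/240, b=Δ1−h1·(2M1+M2)/6=-707/120
seg 2: a=-2, c=M2/2=217/30, d=(M3−M2)/(6·1)=-671/240, b=Δ2−h2·(2M2+M3)/6=-39/16
seg 3: a=0, c=M3/2=-277/240, d=(M4−M3)/(6·3)=277/2160, b=Δ3−h3·(2M3+M4)/6=437/120
t_q=13/4 → seg 1, τ=1/4; S=4+-707/120·τ+-907/240·τ²+881/240·τ³=12023/5120

  seg 0: a=-1 b=1307/240 c=0 d=-907/2160
  seg 1: a=4 b=-707/120 c=-907/240 d=881/240
  seg 2: a=-2 b=-39/16 c=217/30 d=-671/240
  seg 3: a=0 b=437/120 c=-277/240 d=277/2160
S(13/4) = 12023/5120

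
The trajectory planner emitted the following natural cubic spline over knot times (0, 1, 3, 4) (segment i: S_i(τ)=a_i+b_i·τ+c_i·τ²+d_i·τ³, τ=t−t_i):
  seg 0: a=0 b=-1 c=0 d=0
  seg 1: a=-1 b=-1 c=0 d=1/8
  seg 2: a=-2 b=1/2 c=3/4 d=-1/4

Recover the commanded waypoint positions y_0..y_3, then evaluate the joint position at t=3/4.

y_0=0 y_1=-1 y_2=-2 y_3=-1
S(3/4) = -3/4

y_0 = S_0(0) = a_0 = 0
y_1 = S_1(0) = a_1 = -1
y_2 = S_2(0) = a_2 = -2
y_3 = S_2(1) = -1
t_q=3/4 is in segment 0 (τ=3/4); S_0(τ)=-3/4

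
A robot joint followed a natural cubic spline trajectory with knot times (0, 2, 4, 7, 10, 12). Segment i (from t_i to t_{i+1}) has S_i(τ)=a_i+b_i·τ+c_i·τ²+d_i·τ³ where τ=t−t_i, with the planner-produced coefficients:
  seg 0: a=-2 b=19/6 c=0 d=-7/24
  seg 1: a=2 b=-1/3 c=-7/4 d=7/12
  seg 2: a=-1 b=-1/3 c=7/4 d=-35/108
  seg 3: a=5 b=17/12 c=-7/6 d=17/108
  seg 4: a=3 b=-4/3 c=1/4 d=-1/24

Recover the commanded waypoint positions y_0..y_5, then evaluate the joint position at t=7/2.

y_0 = S_0(0) = a_0 = -2
y_1 = S_1(0) = a_1 = 2
y_2 = S_2(0) = a_2 = -1
y_3 = S_3(0) = a_3 = 5
y_4 = S_4(0) = a_4 = 3
y_5 = S_4(2) = 1
t_q=7/2 is in segment 1 (τ=3/2); S_1(τ)=-15/32

y_0=-2 y_1=2 y_2=-1 y_3=5 y_4=3 y_5=1
S(7/2) = -15/32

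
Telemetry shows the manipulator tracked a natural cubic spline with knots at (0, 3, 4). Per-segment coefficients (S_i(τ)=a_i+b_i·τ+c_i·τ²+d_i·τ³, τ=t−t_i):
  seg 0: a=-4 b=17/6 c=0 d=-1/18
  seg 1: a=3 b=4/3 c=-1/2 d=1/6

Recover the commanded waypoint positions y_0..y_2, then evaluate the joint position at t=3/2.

y_0=-4 y_1=3 y_2=4
S(3/2) = 1/16

y_0 = S_0(0) = a_0 = -4
y_1 = S_1(0) = a_1 = 3
y_2 = S_1(1) = 4
t_q=3/2 is in segment 0 (τ=3/2); S_0(τ)=1/16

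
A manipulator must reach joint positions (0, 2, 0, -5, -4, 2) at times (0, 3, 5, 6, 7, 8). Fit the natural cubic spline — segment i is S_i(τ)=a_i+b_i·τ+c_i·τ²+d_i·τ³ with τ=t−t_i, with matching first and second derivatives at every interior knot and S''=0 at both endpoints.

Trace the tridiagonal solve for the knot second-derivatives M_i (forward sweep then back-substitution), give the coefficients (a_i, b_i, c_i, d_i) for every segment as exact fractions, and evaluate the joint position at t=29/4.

  seg 0: a=0 b=367/600 c=0 d=11/1800
  seg 1: a=2 b=233/300 c=11/200 d=-283/600
  seg 2: a=0 b=-1399/300 c=-111/40 d=1463/600
  seg 3: a=-5 b=-1739/600 c=227/50 d=-77/120
  seg 4: a=-4 b=1277/300 c=523/200 d=-523/600
S(29/4) = -35661/12800

Δ: Δ0=2/3, Δ1=-1, Δ2=-5, Δ3=1, Δ4=6
row 1: diag=10, rhs=-10; c'=1/5, d'=-1
row 2: denom=6−2·1/5=28/5; d'=(-24−2·-1)/(28/5)=-55/14
row 3: denom=4−1·5/28=107/28; d'=(36−1·-55/14)/(107/28)=1118/107
row 4: denom=4−1·28/107=400/107; d'=(30−1·1118/107)/(400/107)=523/100
back: M4=523/100
back: M3=1118/107−28/107·523/100=227/25
back: M2=-55/14−5/28·227/25=-111/20
back: M1=-1−1/5·-111/20=11/100
M: M0=0, M1=11/100, M2=-111/20, M3=227/25, M4=523/100, M5=0
seg 0: a=0, c=M0/2=0, d=(M1−M0)/(6·3)=11/1800, b=Δ0−h0·(2M0+M1)/6=367/600
seg 1: a=2, c=M1/2=11/200, d=(M2−M1)/(6·2)=-283/600, b=Δ1−h1·(2M1+M2)/6=233/300
seg 2: a=0, c=M2/2=-111/40, d=(M3−M2)/(6·1)=1463/600, b=Δ2−h2·(2M2+M3)/6=-1399/300
seg 3: a=-5, c=M3/2=227/50, d=(M4−M3)/(6·1)=-77/120, b=Δ3−h3·(2M3+M4)/6=-1739/600
seg 4: a=-4, c=M4/2=523/200, d=(M5−M4)/(6·1)=-523/600, b=Δ4−h4·(2M4+M5)/6=1277/300
t_q=29/4 → seg 4, τ=1/4; S=-4+1277/300·τ+523/200·τ²+-523/600·τ³=-35661/12800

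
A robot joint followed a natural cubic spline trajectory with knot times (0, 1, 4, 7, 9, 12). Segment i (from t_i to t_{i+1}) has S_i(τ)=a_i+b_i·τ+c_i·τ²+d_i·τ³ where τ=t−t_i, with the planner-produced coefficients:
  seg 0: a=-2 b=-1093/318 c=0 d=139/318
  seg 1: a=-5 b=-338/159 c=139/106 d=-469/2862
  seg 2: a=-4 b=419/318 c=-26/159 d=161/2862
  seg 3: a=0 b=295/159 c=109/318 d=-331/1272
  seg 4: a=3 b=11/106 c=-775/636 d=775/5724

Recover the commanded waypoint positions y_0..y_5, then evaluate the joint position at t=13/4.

y_0 = S_0(0) = a_0 = -2
y_1 = S_1(0) = a_1 = -5
y_2 = S_2(0) = a_2 = -4
y_3 = S_3(0) = a_3 = 0
y_4 = S_4(0) = a_4 = 3
y_5 = S_4(3) = -4
t_q=13/4 is in segment 1 (τ=9/4); S_1(τ)=-33995/6784

y_0=-2 y_1=-5 y_2=-4 y_3=0 y_4=3 y_5=-4
S(13/4) = -33995/6784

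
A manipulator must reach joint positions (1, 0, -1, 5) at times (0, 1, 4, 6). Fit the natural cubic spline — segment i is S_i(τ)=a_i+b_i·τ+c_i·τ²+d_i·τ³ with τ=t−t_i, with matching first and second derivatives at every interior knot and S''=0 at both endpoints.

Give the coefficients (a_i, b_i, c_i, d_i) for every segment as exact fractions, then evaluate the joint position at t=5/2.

  seg 0: a=1 b=-203/213 c=0 d=-10/213
  seg 1: a=0 b=-233/213 c=-10/71 d=28/213
  seg 2: a=-1 b=343/213 c=74/71 d=-37/213
S(5/2) = -215/142

Δ: Δ0=-1, Δ1=-1/3, Δ2=3
row 1: diag=8, rhs=4; c'=3/8, d'=1/2
row 2: denom=10−3·3/8=71/8; d'=(20−3·1/2)/(71/8)=148/71
back: M2=148/71
back: M1=1/2−3/8·148/71=-20/71
M: M0=0, M1=-20/71, M2=148/71, M3=0
seg 0: a=1, c=M0/2=0, d=(M1−M0)/(6·1)=-10/213, b=Δ0−h0·(2M0+M1)/6=-203/213
seg 1: a=0, c=M1/2=-10/71, d=(M2−M1)/(6·3)=28/213, b=Δ1−h1·(2M1+M2)/6=-233/213
seg 2: a=-1, c=M2/2=74/71, d=(M3−M2)/(6·2)=-37/213, b=Δ2−h2·(2M2+M3)/6=343/213
t_q=5/2 → seg 1, τ=3/2; S=0+-233/213·τ+-10/71·τ²+28/213·τ³=-215/142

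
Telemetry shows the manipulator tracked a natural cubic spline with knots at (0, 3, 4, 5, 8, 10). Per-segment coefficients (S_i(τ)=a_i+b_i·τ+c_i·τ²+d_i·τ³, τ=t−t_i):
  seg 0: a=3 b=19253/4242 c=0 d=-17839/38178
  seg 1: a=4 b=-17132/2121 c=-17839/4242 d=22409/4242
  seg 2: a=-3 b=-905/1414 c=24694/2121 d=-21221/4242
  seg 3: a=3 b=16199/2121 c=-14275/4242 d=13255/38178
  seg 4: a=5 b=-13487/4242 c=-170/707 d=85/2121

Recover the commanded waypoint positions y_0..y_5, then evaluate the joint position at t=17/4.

y_0 = S_0(0) = a_0 = 3
y_1 = S_1(0) = a_1 = 4
y_2 = S_2(0) = a_2 = -3
y_3 = S_3(0) = a_3 = 3
y_4 = S_4(0) = a_4 = 5
y_5 = S_4(2) = -2
t_q=17/4 is in segment 2 (τ=1/4); S_2(τ)=-227191/90496

y_0=3 y_1=4 y_2=-3 y_3=3 y_4=5 y_5=-2
S(17/4) = -227191/90496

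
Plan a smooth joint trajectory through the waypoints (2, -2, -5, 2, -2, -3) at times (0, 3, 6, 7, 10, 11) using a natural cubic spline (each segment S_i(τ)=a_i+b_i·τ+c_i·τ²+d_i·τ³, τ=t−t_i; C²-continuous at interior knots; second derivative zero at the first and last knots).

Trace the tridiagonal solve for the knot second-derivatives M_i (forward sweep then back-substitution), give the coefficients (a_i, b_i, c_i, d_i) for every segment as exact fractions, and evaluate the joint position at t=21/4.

Δ: Δ0=-4/3, Δ1=-1, Δ2=7, Δ3=-4/3, Δ4=-1
row 1: diag=12, rhs=2; c'=1/4, d'=1/6
row 2: denom=8−3·1/4=29/4; d'=(48−3·1/6)/(29/4)=190/29
row 3: denom=8−1·4/29=228/29; d'=(-50−1·190/29)/(228/29)=-410/57
row 4: denom=8−3·29/76=521/76; d'=(2−3·-410/57)/(521/76)=1792/521
back: M4=1792/521
back: M3=-410/57−29/76·1792/521=-13294/1563
back: M2=190/29−4/29·-13294/1563=12074/1563
back: M1=1/6−1/4·12074/1563=-2758/1563
M: M0=0, M1=-2758/1563, M2=12074/1563, M3=-13294/1563, M4=1792/521, M5=0
seg 0: a=2, c=M0/2=0, d=(M1−M0)/(6·3)=-1379/14067, b=Δ0−h0·(2M0+M1)/6=-235/521
seg 1: a=-2, c=M1/2=-1379/1563, d=(M2−M1)/(6·3)=824/1563, b=Δ1−h1·(2M1+M2)/6=-1614/521
seg 2: a=-5, c=M2/2=6037/1563, d=(M3−M2)/(6·1)=-4228/1563, b=Δ2−h2·(2M2+M3)/6=3044/521
seg 3: a=2, c=M3/2=-6647/1563, d=(M4−M3)/(6·3)=9335/14067, b=Δ3−h3·(2M3+M4)/6=8522/1563
seg 4: a=-2, c=M4/2=896/521, d=(M5−M4)/(6·1)=-896/1563, b=Δ4−h4·(2M4+M5)/6=-3355/1563
t_q=21/4 → seg 1, τ=9/4; S=-2+-1614/521·τ+-1379/1563·τ²+824/1563·τ³=-61951/8336

  seg 0: a=2 b=-235/521 c=0 d=-1379/14067
  seg 1: a=-2 b=-1614/521 c=-1379/1563 d=824/1563
  seg 2: a=-5 b=3044/521 c=6037/1563 d=-4228/1563
  seg 3: a=2 b=8522/1563 c=-6647/1563 d=9335/14067
  seg 4: a=-2 b=-3355/1563 c=896/521 d=-896/1563
S(21/4) = -61951/8336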